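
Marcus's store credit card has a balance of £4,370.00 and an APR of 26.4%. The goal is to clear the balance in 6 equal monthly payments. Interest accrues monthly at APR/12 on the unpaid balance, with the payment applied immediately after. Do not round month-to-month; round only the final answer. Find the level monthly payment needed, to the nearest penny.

Monthly rate r = 26.4%/12 = 2.2% = 0.022.
Level-payment amortization: P = B₀·r / (1 − (1+r)^(−n)) = 4370.00·0.022 / (1 − 1.022^(−6)).
Denominator 1 − (1+r)^(−6) = 0.12240402.
P = 96.14 / 0.12240402 ≈ 785.43.

£785.43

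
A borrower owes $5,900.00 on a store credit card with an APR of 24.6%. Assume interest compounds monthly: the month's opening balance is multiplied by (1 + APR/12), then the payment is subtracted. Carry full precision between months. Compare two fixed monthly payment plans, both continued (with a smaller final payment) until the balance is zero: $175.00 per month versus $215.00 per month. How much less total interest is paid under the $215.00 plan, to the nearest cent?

Monthly rate r = 24.6%/12 = 2.05% = 0.0205.
At $175.00/mo: n = ⌈−ln(1 − rB₀/P)/ln(1+r)⌉ = 58 payments (last $157.05); total interest = total paid − $5,900.00 = $4,232.05.
At $215.00/mo: 41 payments (last $160.43); total interest $2,860.43.
Interest saved = $4,232.05 − $2,860.43 = $1,371.62.

$1,371.62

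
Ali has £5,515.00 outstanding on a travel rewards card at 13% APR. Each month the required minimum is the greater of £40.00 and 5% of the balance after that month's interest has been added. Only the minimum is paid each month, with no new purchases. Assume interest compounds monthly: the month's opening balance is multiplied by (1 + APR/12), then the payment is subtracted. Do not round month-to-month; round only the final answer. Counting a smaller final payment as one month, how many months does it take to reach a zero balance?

Monthly rate r = 13%/12 = 1.08333% = 0.0108333.
While 5% of the post-interest balance exceeds £40.00, each month B ← (B·(1+r))·(1 − 0.05), i.e. B shrinks by the factor (1+r)·0.95 = 0.96029.
This holds for months 1–48. Entering month 49 the balance is £788.67; 5% of the post-interest balance is now below £40.00, so the flat £40.00 minimum applies from here.
From month 49 a fixed £40.00 at rate r clears £788.67 in 23 more payments. Total: 48 + 23 = 71 months.

71 months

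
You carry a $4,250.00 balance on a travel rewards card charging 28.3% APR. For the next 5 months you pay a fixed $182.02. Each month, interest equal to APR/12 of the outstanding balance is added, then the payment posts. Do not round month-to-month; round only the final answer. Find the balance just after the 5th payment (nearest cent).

Monthly rate r = 28.3%/12 = 2.35833% = 0.0235833.
Each month: B ← B·(1+r) − $182.02.
Month 1: interest $100.23; balance after payment $4,168.21.
Month 2: interest $98.30; balance after payment $4,084.49.
Month 3: interest $96.33; balance after payment $3,998.80.
Month 4: interest $94.30; balance after payment $3,911.08.
Month 5: interest $92.24; balance after payment $3,821.30.

$3,821.30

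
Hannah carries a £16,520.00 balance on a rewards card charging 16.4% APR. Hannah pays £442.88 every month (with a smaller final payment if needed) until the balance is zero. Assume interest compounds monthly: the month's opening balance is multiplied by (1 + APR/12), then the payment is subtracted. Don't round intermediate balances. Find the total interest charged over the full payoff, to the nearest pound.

£6,741

Monthly rate r = 16.4%/12 = 1.36667% = 0.0136667.
Payoff takes n = ⌈−ln(1 − rB₀/P)/ln(1+r)⌉ = ⌈52.520⌉ = 53 payments; the last is £230.96.
Total paid = 52·£442.88 + £230.96 = £23,260.72.
Total interest = total paid − principal = £23,260.72 − £16,520.00 = £6,740.72.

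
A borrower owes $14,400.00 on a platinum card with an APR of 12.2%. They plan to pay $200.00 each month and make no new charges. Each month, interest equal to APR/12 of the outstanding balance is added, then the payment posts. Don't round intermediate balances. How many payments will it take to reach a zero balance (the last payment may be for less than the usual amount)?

Monthly rate r = 12.2%/12 = 1.01667% = 0.0101667.
Recurrence: B ← B·(1+r) − $200.00.
Month 1: interest $146.40; balance after payment $14,346.40.
Month 2: interest $145.86; balance after payment $14,292.26.
Closed form: n = −ln(1 − rB₀/P)/ln(1+r) = −ln(0.268)/ln(1.01017) ≈ 130.175, so the balance reaches zero during payment 131.

131 payments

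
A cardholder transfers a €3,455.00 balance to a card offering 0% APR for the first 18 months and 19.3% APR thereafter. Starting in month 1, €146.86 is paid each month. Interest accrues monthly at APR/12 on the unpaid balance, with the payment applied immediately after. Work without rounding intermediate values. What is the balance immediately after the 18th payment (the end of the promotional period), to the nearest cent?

Promo months 1–18 at r₀ = 0%/12 = 0; months 19+ at r₁ = 19.3%/12 = 0.0160833.
After month 18 (no interest yet): B = €3,455.00 − 18·€146.86 = €811.52.

€811.52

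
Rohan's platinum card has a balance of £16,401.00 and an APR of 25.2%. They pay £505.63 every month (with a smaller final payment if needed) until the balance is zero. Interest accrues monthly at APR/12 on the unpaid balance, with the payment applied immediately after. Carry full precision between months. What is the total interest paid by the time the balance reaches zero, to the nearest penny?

£11,410.22

Monthly rate r = 25.2%/12 = 2.1% = 0.021.
Payoff takes n = ⌈−ln(1 − rB₀/P)/ln(1+r)⌉ = ⌈55.003⌉ = 56 payments; the last is £1.57.
Total paid = 55·£505.63 + £1.57 = £27,811.22.
Total interest = total paid − principal = £27,811.22 − £16,401.00 = £11,410.22.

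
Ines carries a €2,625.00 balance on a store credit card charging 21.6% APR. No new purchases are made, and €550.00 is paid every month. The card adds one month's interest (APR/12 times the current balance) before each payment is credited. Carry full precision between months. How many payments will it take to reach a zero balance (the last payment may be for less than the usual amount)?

Monthly rate r = 21.6%/12 = 1.8% = 0.018.
Recurrence: B ← B·(1+r) − €550.00.
Month 1: interest €47.25; balance after payment €2,122.25.
Month 2: interest €38.20; balance after payment €1,610.45.
Month 3: interest €28.99; balance after payment €1,089.44.
Month 4: interest €19.61; balance after payment €559.05.
Month 5: interest €10.06; balance after payment €19.11.
Month 6: interest €0.34; balance after payment €0.00.

6 months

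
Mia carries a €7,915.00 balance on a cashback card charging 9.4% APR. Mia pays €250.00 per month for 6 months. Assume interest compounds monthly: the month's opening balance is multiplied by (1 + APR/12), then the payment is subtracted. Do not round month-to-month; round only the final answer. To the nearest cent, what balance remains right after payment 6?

Monthly rate r = 9.4%/12 = 0.783333% = 0.00783333.
Each month: B ← B·(1+r) − €250.00.
Month 1: interest €62.00; balance after payment €7,727.00.
Month 2: interest €60.53; balance after payment €7,537.53.
Month 3: interest €59.04; balance after payment €7,346.57.
Month 4: interest €57.55; balance after payment €7,154.12.
Month 5: interest €56.04; balance after payment €6,960.16.
Month 6: interest €54.52; balance after payment €6,764.68.

€6,764.68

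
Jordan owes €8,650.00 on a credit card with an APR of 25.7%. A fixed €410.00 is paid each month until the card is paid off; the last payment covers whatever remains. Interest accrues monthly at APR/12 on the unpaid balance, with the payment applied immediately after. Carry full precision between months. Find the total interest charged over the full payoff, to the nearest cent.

€2,982.93

Monthly rate r = 25.7%/12 = 2.14167% = 0.0214167.
Payoff takes n = ⌈−ln(1 − rB₀/P)/ln(1+r)⌉ = ⌈28.371⌉ = 29 payments; the last is €152.93.
Total paid = 28·€410.00 + €152.93 = €11,632.93.
Total interest = total paid − principal = €11,632.93 − €8,650.00 = €2,982.93.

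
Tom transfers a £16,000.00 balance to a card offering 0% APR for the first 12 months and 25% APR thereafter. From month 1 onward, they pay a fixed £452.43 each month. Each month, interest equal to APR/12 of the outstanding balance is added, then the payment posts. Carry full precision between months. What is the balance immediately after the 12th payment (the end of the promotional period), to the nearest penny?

Promo months 1–12 at r₀ = 0%/12 = 0; months 13+ at r₁ = 25%/12 = 0.0208333.
After month 12 (no interest yet): B = £16,000.00 − 12·£452.43 = £10,570.84.

£10,570.84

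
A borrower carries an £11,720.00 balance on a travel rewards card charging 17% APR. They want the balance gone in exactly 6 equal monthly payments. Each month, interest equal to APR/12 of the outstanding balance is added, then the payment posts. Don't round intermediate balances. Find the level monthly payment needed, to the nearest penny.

Monthly rate r = 17%/12 = 1.41667% = 0.0141667.
Level-payment amortization: P = B₀·r / (1 − (1+r)^(−n)) = 11720.00·0.0141667 / (1 − 1.01417^(−6)).
Denominator 1 − (1+r)^(−6) = 0.0809396993.
P = 166.033 / 0.0809396993 ≈ 2051.32.

£2,051.32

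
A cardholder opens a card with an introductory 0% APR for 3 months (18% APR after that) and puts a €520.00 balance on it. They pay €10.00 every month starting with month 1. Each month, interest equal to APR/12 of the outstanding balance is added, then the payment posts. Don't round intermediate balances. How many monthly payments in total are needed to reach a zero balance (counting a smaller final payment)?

Promo months 1–3 at r₀ = 0%/12 = 0; months 4+ at r₁ = 18%/12 = 0.015.
After month 3 (no interest yet): B = €520.00 − 3·€10.00 = €490.00.
Then at r₁ with €10.00/mo: n₂ = −ln(1 − r₁·B/P)/ln(1+r₁) ≈ 89.20 → 90 more payments.

93 months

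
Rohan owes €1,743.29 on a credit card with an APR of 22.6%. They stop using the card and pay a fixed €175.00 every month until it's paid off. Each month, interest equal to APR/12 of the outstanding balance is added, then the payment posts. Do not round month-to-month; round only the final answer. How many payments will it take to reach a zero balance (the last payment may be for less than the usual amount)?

Monthly rate r = 22.6%/12 = 1.88333% = 0.0188333.
Recurrence: B ← B·(1+r) − €175.00.
Month 1: interest €32.83; balance after payment €1,601.12.
Month 2: interest €30.15; balance after payment €1,456.28.
Closed form: n = −ln(1 − rB₀/P)/ln(1+r) = −ln(0.81239)/ln(1.01883) ≈ 11.136, so the balance reaches zero during payment 12.

12 payments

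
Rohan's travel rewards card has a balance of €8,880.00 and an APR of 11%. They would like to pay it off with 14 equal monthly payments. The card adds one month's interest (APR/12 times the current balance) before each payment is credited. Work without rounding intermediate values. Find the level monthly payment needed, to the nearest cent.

€678.75

Monthly rate r = 11%/12 = 0.916667% = 0.00916667.
Level-payment amortization: P = B₀·r / (1 − (1+r)^(−n)) = 8880.00·0.00916667 / (1 − 1.00917^(−14)).
Denominator 1 − (1+r)^(−14) = 0.119925494.
P = 81.4 / 0.119925494 ≈ 678.75.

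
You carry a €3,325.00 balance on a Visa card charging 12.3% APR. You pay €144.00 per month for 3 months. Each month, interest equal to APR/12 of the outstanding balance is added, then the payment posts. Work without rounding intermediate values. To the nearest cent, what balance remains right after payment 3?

€2,991.85

Monthly rate r = 12.3%/12 = 1.025% = 0.01025.
Each month: B ← B·(1+r) − €144.00.
Month 1: interest €34.08; balance after payment €3,215.08.
Month 2: interest €32.95; balance after payment €3,104.04.
Month 3: interest €31.82; balance after payment €2,991.85.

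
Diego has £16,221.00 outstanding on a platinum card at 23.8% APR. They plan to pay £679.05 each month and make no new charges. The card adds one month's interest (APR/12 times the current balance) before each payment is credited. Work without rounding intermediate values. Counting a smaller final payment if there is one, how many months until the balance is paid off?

Monthly rate r = 23.8%/12 = 1.98333% = 0.0198333.
Recurrence: B ← B·(1+r) − £679.05.
Month 1: interest £321.72; balance after payment £15,863.67.
Month 2: interest £314.63; balance after payment £15,499.25.
Closed form: n = −ln(1 − rB₀/P)/ln(1+r) = −ln(0.52623)/ln(1.01983) ≈ 32.691, so the balance reaches zero during payment 33.

33 months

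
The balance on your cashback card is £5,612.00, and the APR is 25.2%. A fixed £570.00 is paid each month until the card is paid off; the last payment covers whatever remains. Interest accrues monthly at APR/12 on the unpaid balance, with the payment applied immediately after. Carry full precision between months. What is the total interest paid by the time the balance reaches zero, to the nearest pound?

Monthly rate r = 25.2%/12 = 2.1% = 0.021.
Payoff takes n = ⌈−ln(1 − rB₀/P)/ln(1+r)⌉ = ⌈11.145⌉ = 12 payments; the last is £83.54.
Total paid = 11·£570.00 + £83.54 = £6,353.54.
Total interest = total paid − principal = £6,353.54 − £5,612.00 = £741.54.

£742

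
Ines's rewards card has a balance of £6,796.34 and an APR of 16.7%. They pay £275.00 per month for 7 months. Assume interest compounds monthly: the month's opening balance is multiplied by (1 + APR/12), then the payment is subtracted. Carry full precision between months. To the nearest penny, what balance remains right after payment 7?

£5,479.45

Monthly rate r = 16.7%/12 = 1.39167% = 0.0139167.
Each month: B ← B·(1+r) − £275.00.
Month 1: interest £94.58; balance after payment £6,615.92.
Month 2: interest £92.07; balance after payment £6,432.99.
Month 3: interest £89.53; balance after payment £6,247.52.
Month 4: interest £86.94; balance after payment £6,059.46.
Month 5: interest £84.33; balance after payment £5,868.79.
Month 6: interest £81.67; balance after payment £5,675.47.
Month 7: interest £78.98; balance after payment £5,479.45.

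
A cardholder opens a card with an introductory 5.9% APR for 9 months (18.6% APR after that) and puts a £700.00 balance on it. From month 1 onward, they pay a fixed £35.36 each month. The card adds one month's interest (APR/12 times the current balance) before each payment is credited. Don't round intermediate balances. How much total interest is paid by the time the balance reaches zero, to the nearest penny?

Promo months 1–9 at r₀ = 5.9%/12 = 0.00491667; months 10+ at r₁ = 18.6%/12 = 0.0155.
After month 9: iterate B ← B·(1+r₀) − £35.36 for 9 months → £407.02.
Then at r₁ with £35.36/mo: n₂ = −ln(1 − r₁·B/P)/ln(1+r₁) ≈ 12.78 → 13 more payments.
Total paid = 21·£35.36 + £27.52 = £770.08; interest = £770.08 − £700.00 = £70.08.

£70.08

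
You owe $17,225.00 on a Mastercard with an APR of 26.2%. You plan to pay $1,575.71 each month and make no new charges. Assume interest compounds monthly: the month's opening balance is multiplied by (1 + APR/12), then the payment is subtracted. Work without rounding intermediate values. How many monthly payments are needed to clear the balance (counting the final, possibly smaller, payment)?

Monthly rate r = 26.2%/12 = 2.18333% = 0.0218333.
Recurrence: B ← B·(1+r) − $1,575.71.
Month 1: interest $376.08; balance after payment $16,025.37.
Month 2: interest $349.89; balance after payment $14,799.55.
Closed form: n = −ln(1 − rB₀/P)/ln(1+r) = −ln(0.76133)/ln(1.02183) ≈ 12.626, so the balance reaches zero during payment 13.

13 months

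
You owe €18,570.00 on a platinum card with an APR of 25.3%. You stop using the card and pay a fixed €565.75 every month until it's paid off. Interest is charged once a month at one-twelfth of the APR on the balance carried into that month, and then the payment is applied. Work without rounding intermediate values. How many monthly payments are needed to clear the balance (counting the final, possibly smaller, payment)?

Monthly rate r = 25.3%/12 = 2.10833% = 0.0210833.
Recurrence: B ← B·(1+r) − €565.75.
Month 1: interest €391.52; balance after payment €18,395.77.
Month 2: interest €387.84; balance after payment €18,217.86.
Closed form: n = −ln(1 − rB₀/P)/ln(1+r) = −ln(0.30797)/ln(1.02108) ≈ 56.449, so the balance reaches zero during payment 57.

57 months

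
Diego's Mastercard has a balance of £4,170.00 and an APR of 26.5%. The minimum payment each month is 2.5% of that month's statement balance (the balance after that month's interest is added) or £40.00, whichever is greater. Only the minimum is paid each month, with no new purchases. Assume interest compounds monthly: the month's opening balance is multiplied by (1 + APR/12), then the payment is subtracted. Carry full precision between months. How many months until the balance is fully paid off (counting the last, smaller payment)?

Monthly rate r = 26.5%/12 = 2.20833% = 0.0220833.
While 2.5% of the post-interest balance exceeds £40.00, each month B ← (B·(1+r))·(1 − 0.025), i.e. B shrinks by the factor (1+r)·0.975 = 0.99653.
This holds for months 1–282. Entering month 283 the balance is £1,565.22; 2.5% of the post-interest balance is now below £40.00, so the flat £40.00 minimum applies from here.
From month 283 a fixed £40.00 at rate r clears £1,565.22 in 92 more payments. Total: 282 + 92 = 374 months.

374 months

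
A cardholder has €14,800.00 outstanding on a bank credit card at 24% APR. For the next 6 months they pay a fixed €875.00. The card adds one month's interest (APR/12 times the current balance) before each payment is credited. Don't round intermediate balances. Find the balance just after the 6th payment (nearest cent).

€11,147.60

Monthly rate r = 24%/12 = 2% = 0.02.
Each month: B ← B·(1+r) − €875.00.
Month 1: interest €296.00; balance after payment €14,221.00.
Month 2: interest €284.42; balance after payment €13,630.42.
Month 3: interest €272.61; balance after payment €13,028.03.
Month 4: interest €260.56; balance after payment €12,413.59.
Month 5: interest €248.27; balance after payment €11,786.86.
Month 6: interest €235.74; balance after payment €11,147.60.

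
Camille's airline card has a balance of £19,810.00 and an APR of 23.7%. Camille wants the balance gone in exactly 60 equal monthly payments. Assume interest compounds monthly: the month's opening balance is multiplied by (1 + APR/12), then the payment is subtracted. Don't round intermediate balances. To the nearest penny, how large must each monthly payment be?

Monthly rate r = 23.7%/12 = 1.975% = 0.01975.
Level-payment amortization: P = B₀·r / (1 − (1+r)^(−n)) = 19810.00·0.01975 / (1 − 1.01975^(−60)).
Denominator 1 − (1+r)^(−60) = 0.690701965.
P = 391.248 / 0.690701965 ≈ 566.45.

£566.45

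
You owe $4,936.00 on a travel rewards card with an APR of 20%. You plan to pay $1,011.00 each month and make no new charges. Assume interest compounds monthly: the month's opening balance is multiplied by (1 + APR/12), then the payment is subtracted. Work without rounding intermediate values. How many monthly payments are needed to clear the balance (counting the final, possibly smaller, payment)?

Monthly rate r = 20%/12 = 1.66667% = 0.0166667.
Recurrence: B ← B·(1+r) − $1,011.00.
Month 1: interest $82.27; balance after payment $4,007.27.
Month 2: interest $66.79; balance after payment $3,063.05.
Month 3: interest $51.05; balance after payment $2,103.11.
Month 4: interest $35.05; balance after payment $1,127.16.
Month 5: interest $18.79; balance after payment $134.94.
Month 6: interest $2.25; balance after payment $0.00.

6 months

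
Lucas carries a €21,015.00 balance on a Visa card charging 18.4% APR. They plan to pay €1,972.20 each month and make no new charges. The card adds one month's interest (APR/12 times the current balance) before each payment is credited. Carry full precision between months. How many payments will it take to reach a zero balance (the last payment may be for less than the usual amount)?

Monthly rate r = 18.4%/12 = 1.53333% = 0.0153333.
Recurrence: B ← B·(1+r) − €1,972.20.
Month 1: interest €322.23; balance after payment €19,365.03.
Month 2: interest €296.93; balance after payment €17,689.76.
Closed form: n = −ln(1 − rB₀/P)/ln(1+r) = −ln(0.83661)/ln(1.01533) ≈ 11.723, so the balance reaches zero during payment 12.

12 payments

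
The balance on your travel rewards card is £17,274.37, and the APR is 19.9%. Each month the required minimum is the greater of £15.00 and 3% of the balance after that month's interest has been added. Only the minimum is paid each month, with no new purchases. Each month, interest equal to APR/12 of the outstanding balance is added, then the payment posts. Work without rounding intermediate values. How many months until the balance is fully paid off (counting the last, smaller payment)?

Monthly rate r = 19.9%/12 = 1.65833% = 0.0165833.
While 3% of the post-interest balance exceeds £15.00, each month B ← (B·(1+r))·(1 − 0.03), i.e. B shrinks by the factor (1+r)·0.97 = 0.98609.
This holds for months 1–254. Entering month 255 the balance is £491.75; 3% of the post-interest balance is now below £15.00, so the flat £15.00 minimum applies from here.
From month 255 a fixed £15.00 at rate r clears £491.75 in 48 more payments. Total: 254 + 48 = 302 months.

302 months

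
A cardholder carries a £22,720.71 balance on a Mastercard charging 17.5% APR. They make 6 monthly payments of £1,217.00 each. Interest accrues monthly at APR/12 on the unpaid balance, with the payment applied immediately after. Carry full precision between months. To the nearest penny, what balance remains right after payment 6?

Monthly rate r = 17.5%/12 = 1.45833% = 0.0145833.
Each month: B ← B·(1+r) − £1,217.00.
Month 1: interest £331.34; balance after payment £21,835.05.
Month 2: interest £318.43; balance after payment £20,936.48.
Month 3: interest £305.32; balance after payment £20,024.81.
Month 4: interest £292.03; balance after payment £19,099.83.
Month 5: interest £278.54; balance after payment £18,161.37.
Month 6: interest £264.85; balance after payment £17,209.23.

£17,209.23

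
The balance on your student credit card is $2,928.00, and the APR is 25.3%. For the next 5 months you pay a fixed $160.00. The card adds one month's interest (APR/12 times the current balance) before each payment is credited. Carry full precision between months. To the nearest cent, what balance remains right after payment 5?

$2,415.50

Monthly rate r = 25.3%/12 = 2.10833% = 0.0210833.
Each month: B ← B·(1+r) − $160.00.
Month 1: interest $61.73; balance after payment $2,829.73.
Month 2: interest $59.66; balance after payment $2,729.39.
Month 3: interest $57.54; balance after payment $2,626.94.
Month 4: interest $55.38; balance after payment $2,522.32.
Month 5: interest $53.18; balance after payment $2,415.50.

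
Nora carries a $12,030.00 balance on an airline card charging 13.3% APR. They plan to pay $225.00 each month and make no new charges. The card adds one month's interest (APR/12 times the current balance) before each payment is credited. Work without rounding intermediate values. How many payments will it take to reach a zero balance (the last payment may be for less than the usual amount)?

Monthly rate r = 13.3%/12 = 1.10833% = 0.0110833.
Recurrence: B ← B·(1+r) − $225.00.
Month 1: interest $133.33; balance after payment $11,938.33.
Month 2: interest $132.32; balance after payment $11,845.65.
Closed form: n = −ln(1 − rB₀/P)/ln(1+r) = −ln(0.40741)/ln(1.01108) ≈ 81.465, so the balance reaches zero during payment 82.

82 payments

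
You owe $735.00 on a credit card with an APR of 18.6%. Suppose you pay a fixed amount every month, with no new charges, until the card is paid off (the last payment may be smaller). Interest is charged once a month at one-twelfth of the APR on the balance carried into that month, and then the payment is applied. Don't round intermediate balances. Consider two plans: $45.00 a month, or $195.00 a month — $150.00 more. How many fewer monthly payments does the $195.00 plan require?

Monthly rate r = 18.6%/12 = 1.55% = 0.0155.
At $45.00/mo: n = ⌈−ln(1 − rB₀/P)/ln(1+r)⌉ = 19 payments (last $44.05); total interest = total paid − $735.00 = $119.05.
At $195.00/mo: 4 payments (last $178.32); total interest $28.32.
Payments saved = 19 − 4 = 15.

15 fewer payments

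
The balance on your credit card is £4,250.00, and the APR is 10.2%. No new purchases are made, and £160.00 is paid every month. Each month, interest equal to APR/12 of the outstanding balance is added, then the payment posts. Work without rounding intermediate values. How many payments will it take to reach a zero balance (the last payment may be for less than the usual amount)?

Monthly rate r = 10.2%/12 = 0.85% = 0.0085.
Recurrence: B ← B·(1+r) − £160.00.
Month 1: interest £36.12; balance after payment £4,126.12.
Month 2: interest £35.07; balance after payment £4,001.20.
Closed form: n = −ln(1 − rB₀/P)/ln(1+r) = −ln(0.77422)/ln(1.0085) ≈ 30.234, so the balance reaches zero during payment 31.

31 payments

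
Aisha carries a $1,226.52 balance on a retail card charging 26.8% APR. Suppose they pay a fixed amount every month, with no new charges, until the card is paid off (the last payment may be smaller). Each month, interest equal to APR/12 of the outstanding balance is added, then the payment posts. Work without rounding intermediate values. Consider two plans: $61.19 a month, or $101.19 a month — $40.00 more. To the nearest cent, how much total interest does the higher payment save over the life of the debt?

Monthly rate r = 26.8%/12 = 2.23333% = 0.0223333.
At $61.19/mo: n = ⌈−ln(1 − rB₀/P)/ln(1+r)⌉ = 27 payments (last $53.58); total interest = total paid − $1,226.52 = $418.00.
At $101.19/mo: 15 payments (last $29.76); total interest $219.90.
Interest saved = $418.00 − $219.90 = $198.10.

$198.10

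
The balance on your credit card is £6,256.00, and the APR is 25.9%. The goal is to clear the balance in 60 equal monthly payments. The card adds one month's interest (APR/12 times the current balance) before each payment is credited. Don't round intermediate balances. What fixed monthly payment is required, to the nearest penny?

£186.94

Monthly rate r = 25.9%/12 = 2.15833% = 0.0215833.
Level-payment amortization: P = B₀·r / (1 − (1+r)^(−n)) = 6256.00·0.0215833 / (1 − 1.02158^(−60)).
Denominator 1 − (1+r)^(−60) = 0.722302442.
P = 135.025 / 0.722302442 ≈ 186.94.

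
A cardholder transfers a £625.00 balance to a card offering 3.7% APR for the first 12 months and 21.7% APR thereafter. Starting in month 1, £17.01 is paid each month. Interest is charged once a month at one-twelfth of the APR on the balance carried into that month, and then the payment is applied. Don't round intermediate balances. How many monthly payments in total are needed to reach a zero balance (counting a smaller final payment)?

48 payments

Promo months 1–12 at r₀ = 3.7%/12 = 0.00308333; months 13+ at r₁ = 21.7%/12 = 0.0180833.
After month 12: iterate B ← B·(1+r₀) − £17.01 for 12 months → £440.90.
Then at r₁ with £17.01/mo: n₂ = −ln(1 − r₁·B/P)/ln(1+r₁) ≈ 35.29 → 36 more payments.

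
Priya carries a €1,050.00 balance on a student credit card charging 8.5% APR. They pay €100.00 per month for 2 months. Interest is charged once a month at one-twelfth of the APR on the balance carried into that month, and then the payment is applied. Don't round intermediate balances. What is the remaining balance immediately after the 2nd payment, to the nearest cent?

€864.22

Monthly rate r = 8.5%/12 = 0.708333% = 0.00708333.
Each month: B ← B·(1+r) − €100.00.
Month 1: interest €7.44; balance after payment €957.44.
Month 2: interest €6.78; balance after payment €864.22.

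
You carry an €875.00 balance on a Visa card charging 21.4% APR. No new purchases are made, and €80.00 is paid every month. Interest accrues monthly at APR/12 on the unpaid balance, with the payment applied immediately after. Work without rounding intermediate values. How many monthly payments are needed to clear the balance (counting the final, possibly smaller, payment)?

13 payments

Monthly rate r = 21.4%/12 = 1.78333% = 0.0178333.
Recurrence: B ← B·(1+r) − €80.00.
Month 1: interest €15.60; balance after payment €810.60.
Month 2: interest €14.46; balance after payment €745.06.
Closed form: n = −ln(1 − rB₀/P)/ln(1+r) = −ln(0.80495)/ln(1.01783) ≈ 12.275, so the balance reaches zero during payment 13.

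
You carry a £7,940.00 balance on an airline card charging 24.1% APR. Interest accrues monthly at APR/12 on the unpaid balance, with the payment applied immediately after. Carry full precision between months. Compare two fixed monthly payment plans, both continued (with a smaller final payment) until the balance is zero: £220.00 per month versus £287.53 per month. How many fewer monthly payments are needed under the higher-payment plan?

24 fewer payments

Monthly rate r = 24.1%/12 = 2.00833% = 0.0200833.
At £220.00/mo: n = ⌈−ln(1 − rB₀/P)/ln(1+r)⌉ = 65 payments (last £196.64); total interest = total paid − £7,940.00 = £6,336.64.
At £287.53/mo: 41 payments (last £194.25); total interest £3,755.45.
Payments saved = 65 − 41 = 24.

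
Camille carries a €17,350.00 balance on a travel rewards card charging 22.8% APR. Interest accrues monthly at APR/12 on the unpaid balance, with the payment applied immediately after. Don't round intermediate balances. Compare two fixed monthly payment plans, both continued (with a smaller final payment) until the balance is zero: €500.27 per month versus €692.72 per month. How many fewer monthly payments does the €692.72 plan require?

23 fewer payments

Monthly rate r = 22.8%/12 = 1.9% = 0.019.
At €500.27/mo: n = ⌈−ln(1 − rB₀/P)/ln(1+r)⌉ = 58 payments (last €76.87); total interest = total paid − €17,350.00 = €11,242.26.
At €692.72/mo: 35 payments (last €225.59); total interest €6,428.07.
Payments saved = 58 − 35 = 23.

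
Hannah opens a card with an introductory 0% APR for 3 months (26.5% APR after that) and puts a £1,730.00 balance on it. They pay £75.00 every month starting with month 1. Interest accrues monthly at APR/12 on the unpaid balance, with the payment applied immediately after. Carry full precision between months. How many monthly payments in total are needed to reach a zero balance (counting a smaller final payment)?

Promo months 1–3 at r₀ = 0%/12 = 0; months 4+ at r₁ = 26.5%/12 = 0.0220833.
After month 3 (no interest yet): B = £1,730.00 − 3·£75.00 = £1,505.00.
Then at r₁ with £75.00/mo: n₂ = −ln(1 − r₁·B/P)/ln(1+r₁) ≈ 26.80 → 27 more payments.

30 payments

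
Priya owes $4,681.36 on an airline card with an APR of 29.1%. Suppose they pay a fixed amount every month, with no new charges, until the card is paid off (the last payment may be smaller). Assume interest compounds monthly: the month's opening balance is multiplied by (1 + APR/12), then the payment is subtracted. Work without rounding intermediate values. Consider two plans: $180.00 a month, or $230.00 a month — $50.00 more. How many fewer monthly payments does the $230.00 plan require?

13 fewer payments

Monthly rate r = 29.1%/12 = 2.425% = 0.02425.
At $180.00/mo: n = ⌈−ln(1 − rB₀/P)/ln(1+r)⌉ = 42 payments (last $103.55); total interest = total paid − $4,681.36 = $2,802.19.
At $230.00/mo: 29 payments (last $91.73); total interest $1,850.37.
Payments saved = 42 − 29 = 13.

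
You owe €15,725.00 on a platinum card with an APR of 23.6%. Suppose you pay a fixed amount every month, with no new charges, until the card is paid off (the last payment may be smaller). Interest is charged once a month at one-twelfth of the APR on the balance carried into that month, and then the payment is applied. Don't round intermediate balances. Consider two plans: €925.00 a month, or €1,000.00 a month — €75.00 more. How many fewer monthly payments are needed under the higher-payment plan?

2 fewer payments

Monthly rate r = 23.6%/12 = 1.96667% = 0.0196667.
At €925.00/mo: n = ⌈−ln(1 − rB₀/P)/ln(1+r)⌉ = 21 payments (last €829.66); total interest = total paid − €15,725.00 = €3,604.66.
At €1,000.00/mo: 19 payments (last €997.44); total interest €3,272.44.
Payments saved = 21 − 19 = 2.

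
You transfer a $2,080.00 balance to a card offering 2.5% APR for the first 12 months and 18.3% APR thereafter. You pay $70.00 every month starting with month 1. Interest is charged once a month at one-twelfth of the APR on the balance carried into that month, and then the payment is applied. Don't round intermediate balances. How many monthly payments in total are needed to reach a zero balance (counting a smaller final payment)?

Promo months 1–12 at r₀ = 2.5%/12 = 0.00208333; months 13+ at r₁ = 18.3%/12 = 0.01525.
After month 12: iterate B ← B·(1+r₀) − $70.00 for 12 months → $1,282.91.
Then at r₁ with $70.00/mo: n₂ = −ln(1 − r₁·B/P)/ln(1+r₁) ≈ 21.66 → 22 more payments.

34 months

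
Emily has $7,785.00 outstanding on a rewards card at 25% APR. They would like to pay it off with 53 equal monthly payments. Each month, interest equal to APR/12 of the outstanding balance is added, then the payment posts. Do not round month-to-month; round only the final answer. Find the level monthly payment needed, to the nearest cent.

Monthly rate r = 25%/12 = 2.08333% = 0.0208333.
Level-payment amortization: P = B₀·r / (1 − (1+r)^(−n)) = 7785.00·0.0208333 / (1 − 1.02083^(−53)).
Denominator 1 − (1+r)^(−53) = 0.664731046.
P = 162.188 / 0.664731046 ≈ 243.99.

$243.99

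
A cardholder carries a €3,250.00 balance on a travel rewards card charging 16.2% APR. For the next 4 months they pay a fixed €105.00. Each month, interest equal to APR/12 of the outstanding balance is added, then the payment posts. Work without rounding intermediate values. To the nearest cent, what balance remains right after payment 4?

Monthly rate r = 16.2%/12 = 1.35% = 0.0135.
Each month: B ← B·(1+r) − €105.00.
Month 1: interest €43.88; balance after payment €3,188.88.
Month 2: interest €43.05; balance after payment €3,126.92.
Month 3: interest €42.21; balance after payment €3,064.14.
Month 4: interest €41.37; balance after payment €3,000.50.

€3,000.50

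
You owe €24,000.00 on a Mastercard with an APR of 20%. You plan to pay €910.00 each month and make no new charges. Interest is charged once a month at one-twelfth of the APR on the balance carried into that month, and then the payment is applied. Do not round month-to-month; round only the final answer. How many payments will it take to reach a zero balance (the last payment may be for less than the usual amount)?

Monthly rate r = 20%/12 = 1.66667% = 0.0166667.
Recurrence: B ← B·(1+r) − €910.00.
Month 1: interest €400.00; balance after payment €23,490.00.
Month 2: interest €391.50; balance after payment €22,971.50.
Closed form: n = −ln(1 − rB₀/P)/ln(1+r) = −ln(0.56044)/ln(1.01667) ≈ 35.031, so the balance reaches zero during payment 36.

36 months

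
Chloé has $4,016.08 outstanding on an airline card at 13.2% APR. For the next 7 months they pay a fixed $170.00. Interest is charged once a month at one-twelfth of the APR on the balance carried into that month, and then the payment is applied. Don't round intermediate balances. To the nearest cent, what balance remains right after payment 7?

Monthly rate r = 13.2%/12 = 1.1% = 0.011.
Each month: B ← B·(1+r) − $170.00.
Month 1: interest $44.18; balance after payment $3,890.26.
Month 2: interest $42.79; balance after payment $3,763.05.
Month 3: interest $41.39; balance after payment $3,634.44.
Month 4: interest $39.98; balance after payment $3,504.42.
Month 5: interest $38.55; balance after payment $3,372.97.
Month 6: interest $37.10; balance after payment $3,240.07.
Month 7: interest $35.64; balance after payment $3,105.71.

$3,105.71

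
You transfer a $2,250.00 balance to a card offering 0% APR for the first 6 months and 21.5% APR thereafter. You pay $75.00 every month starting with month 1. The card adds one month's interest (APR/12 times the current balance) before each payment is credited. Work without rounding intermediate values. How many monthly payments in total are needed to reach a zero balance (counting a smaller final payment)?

38 months

Promo months 1–6 at r₀ = 0%/12 = 0; months 7+ at r₁ = 21.5%/12 = 0.0179167.
After month 6 (no interest yet): B = $2,250.00 − 6·$75.00 = $1,800.00.
Then at r₁ with $75.00/mo: n₂ = −ln(1 − r₁·B/P)/ln(1+r₁) ≈ 31.65 → 32 more payments.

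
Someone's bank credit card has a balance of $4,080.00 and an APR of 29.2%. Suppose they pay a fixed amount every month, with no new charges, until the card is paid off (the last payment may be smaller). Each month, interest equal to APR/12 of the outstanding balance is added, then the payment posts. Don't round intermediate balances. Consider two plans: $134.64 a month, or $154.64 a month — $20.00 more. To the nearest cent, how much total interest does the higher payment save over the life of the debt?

$880.31

Monthly rate r = 29.2%/12 = 2.43333% = 0.0243333.
At $134.64/mo: n = ⌈−ln(1 − rB₀/P)/ln(1+r)⌉ = 56 payments (last $82.78); total interest = total paid − $4,080.00 = $3,407.98.
At $154.64/mo: 43 payments (last $112.79); total interest $2,527.67.
Interest saved = $3,407.98 − $2,527.67 = $880.31.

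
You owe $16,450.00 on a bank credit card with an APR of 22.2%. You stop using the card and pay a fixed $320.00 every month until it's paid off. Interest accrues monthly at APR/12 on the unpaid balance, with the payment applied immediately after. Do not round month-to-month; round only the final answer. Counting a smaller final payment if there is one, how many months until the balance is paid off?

165 payments

Monthly rate r = 22.2%/12 = 1.85% = 0.0185.
Recurrence: B ← B·(1+r) − $320.00.
Month 1: interest $304.32; balance after payment $16,434.33.
Month 2: interest $304.04; balance after payment $16,418.36.
Closed form: n = −ln(1 − rB₀/P)/ln(1+r) = −ln(0.048984)/ln(1.0185) ≈ 164.544, so the balance reaches zero during payment 165.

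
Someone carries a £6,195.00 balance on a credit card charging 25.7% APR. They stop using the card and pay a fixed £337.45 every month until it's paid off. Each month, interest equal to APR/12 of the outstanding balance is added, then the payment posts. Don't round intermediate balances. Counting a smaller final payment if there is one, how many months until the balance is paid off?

Monthly rate r = 25.7%/12 = 2.14167% = 0.0214167.
Recurrence: B ← B·(1+r) − £337.45.
Month 1: interest £132.68; balance after payment £5,990.23.
Month 2: interest £128.29; balance after payment £5,781.07.
Closed form: n = −ln(1 − rB₀/P)/ln(1+r) = −ln(0.60683)/ln(1.02142) ≈ 23.572, so the balance reaches zero during payment 24.

24 months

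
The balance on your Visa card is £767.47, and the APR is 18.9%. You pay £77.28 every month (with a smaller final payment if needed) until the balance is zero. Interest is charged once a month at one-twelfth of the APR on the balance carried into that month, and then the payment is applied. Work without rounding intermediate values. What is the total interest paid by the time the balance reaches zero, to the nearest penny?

Monthly rate r = 18.9%/12 = 1.575% = 0.01575.
Payoff takes n = ⌈−ln(1 − rB₀/P)/ln(1+r)⌉ = ⌈10.884⌉ = 11 payments; the last is £68.41.
Total paid = 10·£77.28 + £68.41 = £841.21.
Total interest = total paid − principal = £841.21 − £767.47 = £73.74.

£73.74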